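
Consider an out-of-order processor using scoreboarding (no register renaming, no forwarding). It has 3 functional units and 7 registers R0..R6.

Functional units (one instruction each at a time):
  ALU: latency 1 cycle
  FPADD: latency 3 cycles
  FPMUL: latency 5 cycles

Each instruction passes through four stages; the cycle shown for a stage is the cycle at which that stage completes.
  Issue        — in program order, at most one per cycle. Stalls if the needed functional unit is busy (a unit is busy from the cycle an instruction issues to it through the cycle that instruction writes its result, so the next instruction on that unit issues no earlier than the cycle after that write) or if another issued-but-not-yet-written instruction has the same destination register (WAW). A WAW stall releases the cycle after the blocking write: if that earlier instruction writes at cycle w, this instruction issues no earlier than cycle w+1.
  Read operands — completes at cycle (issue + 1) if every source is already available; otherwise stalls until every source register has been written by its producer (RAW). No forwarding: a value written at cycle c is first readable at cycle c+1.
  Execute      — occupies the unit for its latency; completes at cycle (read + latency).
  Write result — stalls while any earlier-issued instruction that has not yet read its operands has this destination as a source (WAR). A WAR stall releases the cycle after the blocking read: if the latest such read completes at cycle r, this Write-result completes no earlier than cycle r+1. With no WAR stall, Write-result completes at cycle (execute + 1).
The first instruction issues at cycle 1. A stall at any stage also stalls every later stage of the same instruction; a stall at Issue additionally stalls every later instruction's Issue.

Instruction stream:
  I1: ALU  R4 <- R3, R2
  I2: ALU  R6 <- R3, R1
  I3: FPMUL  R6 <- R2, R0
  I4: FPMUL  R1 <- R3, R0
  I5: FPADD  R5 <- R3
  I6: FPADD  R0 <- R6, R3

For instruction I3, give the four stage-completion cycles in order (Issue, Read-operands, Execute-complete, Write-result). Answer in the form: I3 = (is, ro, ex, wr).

I3 = (9, 10, 15, 16)

cycle 1: I1→ALU
cycle 2: I1 RO
cycle 3: I1 EX
cycle 4: I1 WR R4
cycle 5: I2→ALU
cycle 6: I2 RO
cycle 7: I2 EX
cycle 8: I2 WR R6
cycle 9: I3→FPMUL
cycle 10: I3 RO
cycle 15: I3 EX
cycle 16: I3 WR R6
cycle 17: I4→FPMUL
cycle 18: I4 RO · I5→FPADD
cycle 19: I5 RO
cycle 22: I5 EX
cycle 23: I4 EX · I5 WR R5
cycle 24: I4 WR R1 · I6→FPADD
cycle 25: I6 RO
cycle 28: I6 EX
cycle 29: I6 WR R0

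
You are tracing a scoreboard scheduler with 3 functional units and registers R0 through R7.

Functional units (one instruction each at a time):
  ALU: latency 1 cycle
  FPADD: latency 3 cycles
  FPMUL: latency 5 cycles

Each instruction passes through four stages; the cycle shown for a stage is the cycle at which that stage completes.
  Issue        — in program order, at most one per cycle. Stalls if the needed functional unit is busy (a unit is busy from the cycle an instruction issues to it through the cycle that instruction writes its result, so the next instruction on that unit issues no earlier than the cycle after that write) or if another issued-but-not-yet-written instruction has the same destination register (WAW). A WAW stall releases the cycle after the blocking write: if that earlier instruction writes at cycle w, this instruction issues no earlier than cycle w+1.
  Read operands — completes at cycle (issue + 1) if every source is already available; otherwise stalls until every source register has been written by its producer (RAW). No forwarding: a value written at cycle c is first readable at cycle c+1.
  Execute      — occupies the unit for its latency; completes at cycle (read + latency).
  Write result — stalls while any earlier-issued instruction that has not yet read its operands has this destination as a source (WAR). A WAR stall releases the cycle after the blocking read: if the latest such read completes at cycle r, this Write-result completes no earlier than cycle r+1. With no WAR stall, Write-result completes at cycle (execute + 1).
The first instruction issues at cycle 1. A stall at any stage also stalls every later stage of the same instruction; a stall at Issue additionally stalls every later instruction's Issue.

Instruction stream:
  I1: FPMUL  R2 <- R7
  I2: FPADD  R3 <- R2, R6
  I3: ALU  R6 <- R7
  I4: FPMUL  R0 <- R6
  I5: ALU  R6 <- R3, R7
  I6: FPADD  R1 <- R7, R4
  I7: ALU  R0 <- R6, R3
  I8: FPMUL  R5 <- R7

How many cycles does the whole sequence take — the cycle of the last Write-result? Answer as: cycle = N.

[I1] 1/2/7/8
[I2] 2/9/12/13  (RAW R2: wait I1 write@8)
[I3] 3/4/5/10  (WAR R6: wait I2 read@9)
[I4] 9/11/16/17  (struct: FPMUL busy until I1 writes@8; RAW R6: wait I3 write@10)
[I5] 11/14/15/16  (struct: ALU busy until I3 writes@10; RAW R3: wait I2 write@13)
[I6] 14/15/18/19  (struct: FPADD busy until I2 writes@13)
[I7] 18/19/20/21  (WAW R0: wait I4 write@17)
[I8] 19/20/25/26

cycle = 26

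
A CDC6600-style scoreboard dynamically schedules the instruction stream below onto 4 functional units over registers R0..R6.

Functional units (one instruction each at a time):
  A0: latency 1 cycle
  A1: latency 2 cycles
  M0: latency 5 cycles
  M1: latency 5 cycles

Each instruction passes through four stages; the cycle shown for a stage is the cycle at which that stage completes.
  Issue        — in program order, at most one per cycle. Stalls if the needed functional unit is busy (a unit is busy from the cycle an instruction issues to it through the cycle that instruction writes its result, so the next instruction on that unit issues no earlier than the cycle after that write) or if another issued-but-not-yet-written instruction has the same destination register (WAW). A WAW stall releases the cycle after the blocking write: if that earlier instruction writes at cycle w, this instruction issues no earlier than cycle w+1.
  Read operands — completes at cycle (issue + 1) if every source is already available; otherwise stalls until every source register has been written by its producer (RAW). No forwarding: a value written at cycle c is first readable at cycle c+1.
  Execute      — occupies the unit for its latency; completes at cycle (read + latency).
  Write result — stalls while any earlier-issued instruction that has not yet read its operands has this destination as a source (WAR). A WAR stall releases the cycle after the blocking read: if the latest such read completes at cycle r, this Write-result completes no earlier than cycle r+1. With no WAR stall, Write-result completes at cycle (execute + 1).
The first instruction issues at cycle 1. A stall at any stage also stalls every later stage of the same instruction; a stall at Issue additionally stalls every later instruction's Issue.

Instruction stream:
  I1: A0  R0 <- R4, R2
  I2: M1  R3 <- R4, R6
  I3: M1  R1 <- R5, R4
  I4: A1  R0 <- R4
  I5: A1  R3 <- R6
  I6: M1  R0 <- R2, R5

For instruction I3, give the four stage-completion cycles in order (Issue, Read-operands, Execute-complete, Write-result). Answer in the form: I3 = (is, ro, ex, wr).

I3 = (10, 11, 16, 17)

1) issue 1, read 2, done 3, write 4
2) issue 2, read 3, done 8, write 9
3) issue 10, read 11, done 16, write 17  <struct: M1 busy until I2 writes@9>
4) issue 11, read 12, done 14, write 15
5) issue 16, read 17, done 19, write 20  <struct: A1 busy until I4 writes@15>
6) issue 18, read 19, done 24, write 25  <struct: M1 busy until I3 writes@17>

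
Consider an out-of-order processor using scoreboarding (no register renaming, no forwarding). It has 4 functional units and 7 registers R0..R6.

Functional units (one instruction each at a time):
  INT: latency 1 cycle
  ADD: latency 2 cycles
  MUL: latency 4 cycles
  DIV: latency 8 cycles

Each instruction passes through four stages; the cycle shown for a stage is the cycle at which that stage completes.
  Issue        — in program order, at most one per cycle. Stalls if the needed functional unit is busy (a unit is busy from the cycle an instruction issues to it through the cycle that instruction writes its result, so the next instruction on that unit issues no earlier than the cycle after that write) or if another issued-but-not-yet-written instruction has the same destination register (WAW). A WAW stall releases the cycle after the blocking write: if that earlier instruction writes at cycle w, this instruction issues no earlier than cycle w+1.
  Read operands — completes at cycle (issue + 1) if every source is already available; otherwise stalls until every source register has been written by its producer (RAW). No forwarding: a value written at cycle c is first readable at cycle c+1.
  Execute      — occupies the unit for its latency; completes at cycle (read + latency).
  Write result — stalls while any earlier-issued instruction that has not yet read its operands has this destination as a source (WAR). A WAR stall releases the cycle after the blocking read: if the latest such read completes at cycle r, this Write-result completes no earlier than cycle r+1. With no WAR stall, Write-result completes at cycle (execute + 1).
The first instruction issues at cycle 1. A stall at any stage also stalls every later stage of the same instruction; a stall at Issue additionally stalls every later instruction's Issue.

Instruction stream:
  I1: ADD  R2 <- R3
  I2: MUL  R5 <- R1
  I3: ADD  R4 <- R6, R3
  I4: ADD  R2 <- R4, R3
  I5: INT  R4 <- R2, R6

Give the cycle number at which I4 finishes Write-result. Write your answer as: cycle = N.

I1 -> (1, 2, 4, 5)
I2 -> (2, 3, 7, 8)
I3 -> (6, 7, 9, 10)  // struct: ADD busy until I1 writes@5
I4 -> (11, 12, 14, 15)  // struct: ADD busy until I3 writes@10
I5 -> (12, 16, 17, 18)  // RAW R2: wait I4 write@15

cycle = 15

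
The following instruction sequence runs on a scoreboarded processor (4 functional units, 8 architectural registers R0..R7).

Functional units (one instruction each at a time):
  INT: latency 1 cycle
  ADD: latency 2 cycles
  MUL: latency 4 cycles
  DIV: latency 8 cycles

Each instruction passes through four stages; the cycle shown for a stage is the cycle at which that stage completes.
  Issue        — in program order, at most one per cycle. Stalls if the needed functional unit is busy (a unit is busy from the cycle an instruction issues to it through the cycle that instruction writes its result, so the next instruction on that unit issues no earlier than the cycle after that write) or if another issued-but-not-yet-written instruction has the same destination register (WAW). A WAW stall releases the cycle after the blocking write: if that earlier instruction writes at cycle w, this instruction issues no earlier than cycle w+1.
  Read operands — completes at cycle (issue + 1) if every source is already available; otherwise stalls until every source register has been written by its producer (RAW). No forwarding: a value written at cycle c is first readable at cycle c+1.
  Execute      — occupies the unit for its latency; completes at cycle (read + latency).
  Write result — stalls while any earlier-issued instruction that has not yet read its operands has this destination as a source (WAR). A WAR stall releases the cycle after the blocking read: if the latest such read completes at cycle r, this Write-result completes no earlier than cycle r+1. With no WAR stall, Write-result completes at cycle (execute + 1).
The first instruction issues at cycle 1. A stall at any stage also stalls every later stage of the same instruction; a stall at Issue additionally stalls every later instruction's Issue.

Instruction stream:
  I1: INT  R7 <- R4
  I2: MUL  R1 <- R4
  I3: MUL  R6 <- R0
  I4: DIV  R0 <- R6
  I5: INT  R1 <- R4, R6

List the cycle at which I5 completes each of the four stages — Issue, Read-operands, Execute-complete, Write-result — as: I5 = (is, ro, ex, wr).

I5 = (11, 16, 17, 18)

cycle 1: I1→INT
cycle 2: I1 RO; I2→MUL
cycle 3: I1 EX; I2 RO
cycle 4: I1 WR R7
cycle 7: I2 EX
cycle 8: I2 WR R1
cycle 9: I3→MUL
cycle 10: I3 RO; I4→DIV
cycle 11: I5→INT
cycle 14: I3 EX
cycle 15: I3 WR R6
cycle 16: I4 RO; I5 RO
cycle 17: I5 EX
cycle 18: I5 WR R1
cycle 24: I4 EX
cycle 25: I4 WR R0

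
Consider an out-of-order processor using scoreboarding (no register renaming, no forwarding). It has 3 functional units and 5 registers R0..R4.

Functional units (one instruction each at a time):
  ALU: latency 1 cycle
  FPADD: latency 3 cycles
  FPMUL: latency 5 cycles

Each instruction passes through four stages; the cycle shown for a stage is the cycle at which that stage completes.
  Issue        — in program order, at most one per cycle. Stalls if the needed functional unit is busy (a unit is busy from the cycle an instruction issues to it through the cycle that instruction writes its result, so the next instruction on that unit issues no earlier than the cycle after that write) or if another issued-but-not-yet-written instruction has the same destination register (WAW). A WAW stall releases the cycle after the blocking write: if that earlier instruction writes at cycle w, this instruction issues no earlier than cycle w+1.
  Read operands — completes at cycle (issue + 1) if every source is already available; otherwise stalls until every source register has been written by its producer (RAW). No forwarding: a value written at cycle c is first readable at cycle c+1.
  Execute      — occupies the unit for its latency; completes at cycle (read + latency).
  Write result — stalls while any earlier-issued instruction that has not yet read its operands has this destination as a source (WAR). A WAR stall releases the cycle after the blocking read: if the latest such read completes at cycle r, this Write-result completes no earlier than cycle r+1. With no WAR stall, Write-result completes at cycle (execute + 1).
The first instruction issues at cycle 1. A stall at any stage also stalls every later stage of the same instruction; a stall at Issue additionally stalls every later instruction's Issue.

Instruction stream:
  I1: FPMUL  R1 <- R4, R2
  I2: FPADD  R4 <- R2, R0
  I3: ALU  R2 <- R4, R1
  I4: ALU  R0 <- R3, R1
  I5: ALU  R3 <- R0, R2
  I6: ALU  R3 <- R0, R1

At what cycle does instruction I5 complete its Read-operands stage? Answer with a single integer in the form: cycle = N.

cycle = 17

cycle 1: I1→FPMUL
cycle 2: I1 RO · I2→FPADD
cycle 3: I2 RO · I3→ALU
cycle 6: I2 EX
cycle 7: I1 EX · I2 WR R4
cycle 8: I1 WR R1
cycle 9: I3 RO
cycle 10: I3 EX
cycle 11: I3 WR R2
cycle 12: I4→ALU
cycle 13: I4 RO
cycle 14: I4 EX
cycle 15: I4 WR R0
cycle 16: I5→ALU
cycle 17: I5 RO
cycle 18: I5 EX
cycle 19: I5 WR R3
cycle 20: I6→ALU
cycle 21: I6 RO
cycle 22: I6 EX
cycle 23: I6 WR R3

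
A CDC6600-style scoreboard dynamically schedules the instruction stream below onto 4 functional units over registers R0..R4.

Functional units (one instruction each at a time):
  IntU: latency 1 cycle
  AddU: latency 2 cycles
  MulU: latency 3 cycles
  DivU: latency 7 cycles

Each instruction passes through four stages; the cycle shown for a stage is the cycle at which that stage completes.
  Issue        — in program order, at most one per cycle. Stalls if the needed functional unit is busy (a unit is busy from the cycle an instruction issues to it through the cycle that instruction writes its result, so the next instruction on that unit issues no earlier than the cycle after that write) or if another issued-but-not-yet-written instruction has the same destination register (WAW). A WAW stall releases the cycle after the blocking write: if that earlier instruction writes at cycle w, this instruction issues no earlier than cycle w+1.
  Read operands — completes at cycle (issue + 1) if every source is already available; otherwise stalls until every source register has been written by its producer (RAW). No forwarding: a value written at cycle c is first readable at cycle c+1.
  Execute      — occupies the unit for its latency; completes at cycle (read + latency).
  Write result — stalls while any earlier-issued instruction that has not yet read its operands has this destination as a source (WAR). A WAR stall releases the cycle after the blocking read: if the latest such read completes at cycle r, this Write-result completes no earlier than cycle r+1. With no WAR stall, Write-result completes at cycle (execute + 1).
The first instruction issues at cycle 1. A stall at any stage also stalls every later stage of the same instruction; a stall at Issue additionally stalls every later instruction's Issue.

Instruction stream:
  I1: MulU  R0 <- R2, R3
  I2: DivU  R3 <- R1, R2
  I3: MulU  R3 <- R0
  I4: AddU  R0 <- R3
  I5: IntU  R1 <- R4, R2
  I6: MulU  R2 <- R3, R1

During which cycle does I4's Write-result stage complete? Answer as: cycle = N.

[I1] 1/2/5/6
[I2] 2/3/10/11
[I3] 12/13/16/17  (WAW R3: wait I2 write@11)
[I4] 13/18/20/21  (RAW R3: wait I3 write@17)
[I5] 14/15/16/17
[I6] 18/19/22/23  (struct: MulU busy until I3 writes@17)

cycle = 21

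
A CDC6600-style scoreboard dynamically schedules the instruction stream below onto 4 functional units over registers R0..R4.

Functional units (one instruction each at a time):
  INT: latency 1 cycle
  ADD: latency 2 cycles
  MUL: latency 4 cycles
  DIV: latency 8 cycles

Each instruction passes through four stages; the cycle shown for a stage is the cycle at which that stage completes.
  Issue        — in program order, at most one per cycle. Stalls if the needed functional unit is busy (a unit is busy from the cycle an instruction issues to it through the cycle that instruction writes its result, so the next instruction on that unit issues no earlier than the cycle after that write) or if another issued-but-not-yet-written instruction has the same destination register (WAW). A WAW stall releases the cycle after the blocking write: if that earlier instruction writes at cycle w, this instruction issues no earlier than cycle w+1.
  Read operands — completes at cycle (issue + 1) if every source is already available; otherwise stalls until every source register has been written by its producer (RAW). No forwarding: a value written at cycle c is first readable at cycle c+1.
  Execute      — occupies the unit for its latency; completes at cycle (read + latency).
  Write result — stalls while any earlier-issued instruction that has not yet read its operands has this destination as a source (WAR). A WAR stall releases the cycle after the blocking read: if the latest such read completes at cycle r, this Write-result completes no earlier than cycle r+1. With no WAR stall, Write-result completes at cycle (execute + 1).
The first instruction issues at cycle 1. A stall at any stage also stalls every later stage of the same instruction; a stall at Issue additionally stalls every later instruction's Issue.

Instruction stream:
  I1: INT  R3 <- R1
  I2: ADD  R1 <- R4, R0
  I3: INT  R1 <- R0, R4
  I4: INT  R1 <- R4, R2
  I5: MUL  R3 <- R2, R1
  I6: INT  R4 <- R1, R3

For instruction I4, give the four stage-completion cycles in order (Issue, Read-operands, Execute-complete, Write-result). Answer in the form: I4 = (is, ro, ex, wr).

1) issue 1, read 2, done 3, write 4
2) issue 2, read 3, done 5, write 6
3) issue 7, read 8, done 9, write 10  <WAW R1: wait I2 write@6>
4) issue 11, read 12, done 13, write 14  <struct: INT busy until I3 writes@10>
5) issue 12, read 15, done 19, write 20  <RAW R1: wait I4 write@14>
6) issue 15, read 21, done 22, write 23  <struct: INT busy until I4 writes@14 / RAW R3: wait I5 write@20>

I4 = (11, 12, 13, 14)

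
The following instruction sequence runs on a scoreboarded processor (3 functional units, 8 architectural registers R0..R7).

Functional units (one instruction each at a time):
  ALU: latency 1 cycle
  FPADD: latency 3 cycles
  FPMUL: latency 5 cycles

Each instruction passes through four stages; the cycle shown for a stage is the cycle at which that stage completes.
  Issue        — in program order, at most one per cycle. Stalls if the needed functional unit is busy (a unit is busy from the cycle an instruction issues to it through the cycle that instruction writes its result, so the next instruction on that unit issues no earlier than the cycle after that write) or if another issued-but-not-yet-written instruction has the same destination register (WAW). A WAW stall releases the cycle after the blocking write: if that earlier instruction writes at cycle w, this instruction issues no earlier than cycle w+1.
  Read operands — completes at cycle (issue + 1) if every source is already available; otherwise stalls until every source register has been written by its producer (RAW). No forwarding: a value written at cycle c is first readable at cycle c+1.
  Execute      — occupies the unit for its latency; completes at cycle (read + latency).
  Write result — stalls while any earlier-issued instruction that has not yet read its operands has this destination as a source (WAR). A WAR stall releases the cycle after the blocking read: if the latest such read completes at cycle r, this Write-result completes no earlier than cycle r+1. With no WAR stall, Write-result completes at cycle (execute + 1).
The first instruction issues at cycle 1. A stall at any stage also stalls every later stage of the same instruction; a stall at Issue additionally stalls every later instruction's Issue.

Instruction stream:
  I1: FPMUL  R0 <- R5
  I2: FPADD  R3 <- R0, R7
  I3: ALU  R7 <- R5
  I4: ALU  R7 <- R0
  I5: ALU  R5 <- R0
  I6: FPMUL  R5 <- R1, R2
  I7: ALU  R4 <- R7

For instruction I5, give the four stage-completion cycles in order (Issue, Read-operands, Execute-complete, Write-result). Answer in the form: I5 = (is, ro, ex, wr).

c1: I1→FPMUL
c2: I1 RO; I2→FPADD
c3: I3→ALU
c4: I3 RO
c5: I3 EX
c7: I1 EX
c8: I1 WR R0
c9: I2 RO
c10: I3 WR R7
c11: I4→ALU
c12: I2 EX; I4 RO
c13: I2 WR R3; I4 EX
c14: I4 WR R7
c15: I5→ALU
c16: I5 RO
c17: I5 EX
c18: I5 WR R5
c19: I6→FPMUL
c20: I6 RO; I7→ALU
c21: I7 RO
c22: I7 EX
c23: I7 WR R4
c25: I6 EX
c26: I6 WR R5

I5 = (15, 16, 17, 18)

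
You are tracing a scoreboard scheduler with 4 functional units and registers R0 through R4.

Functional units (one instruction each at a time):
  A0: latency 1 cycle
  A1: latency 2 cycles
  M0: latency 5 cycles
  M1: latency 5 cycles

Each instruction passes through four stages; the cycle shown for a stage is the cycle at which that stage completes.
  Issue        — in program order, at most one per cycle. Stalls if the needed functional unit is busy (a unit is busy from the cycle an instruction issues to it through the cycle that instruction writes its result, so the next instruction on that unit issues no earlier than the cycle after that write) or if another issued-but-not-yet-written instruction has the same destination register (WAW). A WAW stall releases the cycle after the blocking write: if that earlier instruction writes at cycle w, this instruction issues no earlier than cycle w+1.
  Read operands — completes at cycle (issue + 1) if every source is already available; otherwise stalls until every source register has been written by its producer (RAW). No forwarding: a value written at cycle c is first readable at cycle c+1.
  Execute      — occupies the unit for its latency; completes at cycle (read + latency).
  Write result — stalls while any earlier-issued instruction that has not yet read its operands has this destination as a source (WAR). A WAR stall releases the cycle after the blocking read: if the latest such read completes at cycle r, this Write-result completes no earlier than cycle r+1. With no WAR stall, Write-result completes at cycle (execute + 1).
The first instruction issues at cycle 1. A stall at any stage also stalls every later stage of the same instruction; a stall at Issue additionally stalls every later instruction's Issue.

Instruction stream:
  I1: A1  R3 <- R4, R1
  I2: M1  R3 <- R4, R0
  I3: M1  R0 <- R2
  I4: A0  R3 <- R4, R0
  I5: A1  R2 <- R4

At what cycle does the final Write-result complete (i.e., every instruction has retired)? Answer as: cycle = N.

1) issue 1, read 2, done 4, write 5
2) issue 6, read 7, done 12, write 13  <WAW R3: wait I1 write@5>
3) issue 14, read 15, done 20, write 21  <struct: M1 busy until I2 writes@13>
4) issue 15, read 22, done 23, write 24  <RAW R0: wait I3 write@21>
5) issue 16, read 17, done 19, write 20

cycle = 24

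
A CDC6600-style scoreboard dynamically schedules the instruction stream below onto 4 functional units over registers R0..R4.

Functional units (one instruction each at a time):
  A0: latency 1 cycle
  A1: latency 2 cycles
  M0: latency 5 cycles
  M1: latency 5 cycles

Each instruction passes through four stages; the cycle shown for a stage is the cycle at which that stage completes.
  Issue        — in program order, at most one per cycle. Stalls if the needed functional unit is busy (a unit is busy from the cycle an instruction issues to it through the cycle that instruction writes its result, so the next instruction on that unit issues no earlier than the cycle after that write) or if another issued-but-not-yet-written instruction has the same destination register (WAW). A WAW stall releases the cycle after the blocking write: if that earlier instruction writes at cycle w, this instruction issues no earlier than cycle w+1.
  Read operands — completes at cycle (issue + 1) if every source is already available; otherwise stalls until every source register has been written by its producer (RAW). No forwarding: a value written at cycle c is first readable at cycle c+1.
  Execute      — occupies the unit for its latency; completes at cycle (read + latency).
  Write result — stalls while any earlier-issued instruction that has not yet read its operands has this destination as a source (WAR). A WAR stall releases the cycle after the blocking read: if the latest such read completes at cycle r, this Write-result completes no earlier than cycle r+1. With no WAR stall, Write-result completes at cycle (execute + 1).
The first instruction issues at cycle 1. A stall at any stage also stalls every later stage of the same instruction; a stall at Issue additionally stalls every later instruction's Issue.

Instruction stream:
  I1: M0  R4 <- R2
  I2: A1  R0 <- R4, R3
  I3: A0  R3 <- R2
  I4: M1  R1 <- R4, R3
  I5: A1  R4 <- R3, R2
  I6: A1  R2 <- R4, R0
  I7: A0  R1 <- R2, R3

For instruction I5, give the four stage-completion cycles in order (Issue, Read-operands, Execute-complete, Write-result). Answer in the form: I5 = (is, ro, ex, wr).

  I1 | 1 | 2 | 7 | 8
  I2 | 2 | 9 | 11 | 12   RAW R4: wait I1 write@8
  I3 | 3 | 4 | 5 | 10   WAR R3: wait I2 read@9
  I4 | 4 | 11 | 16 | 17   RAW R3: wait I3 write@10
  I5 | 13 | 14 | 16 | 17   struct: A1 busy until I2 writes@12
  I6 | 18 | 19 | 21 | 22   struct: A1 busy until I5 writes@17
  I7 | 19 | 23 | 24 | 25   RAW R2: wait I6 write@22

I5 = (13, 14, 16, 17)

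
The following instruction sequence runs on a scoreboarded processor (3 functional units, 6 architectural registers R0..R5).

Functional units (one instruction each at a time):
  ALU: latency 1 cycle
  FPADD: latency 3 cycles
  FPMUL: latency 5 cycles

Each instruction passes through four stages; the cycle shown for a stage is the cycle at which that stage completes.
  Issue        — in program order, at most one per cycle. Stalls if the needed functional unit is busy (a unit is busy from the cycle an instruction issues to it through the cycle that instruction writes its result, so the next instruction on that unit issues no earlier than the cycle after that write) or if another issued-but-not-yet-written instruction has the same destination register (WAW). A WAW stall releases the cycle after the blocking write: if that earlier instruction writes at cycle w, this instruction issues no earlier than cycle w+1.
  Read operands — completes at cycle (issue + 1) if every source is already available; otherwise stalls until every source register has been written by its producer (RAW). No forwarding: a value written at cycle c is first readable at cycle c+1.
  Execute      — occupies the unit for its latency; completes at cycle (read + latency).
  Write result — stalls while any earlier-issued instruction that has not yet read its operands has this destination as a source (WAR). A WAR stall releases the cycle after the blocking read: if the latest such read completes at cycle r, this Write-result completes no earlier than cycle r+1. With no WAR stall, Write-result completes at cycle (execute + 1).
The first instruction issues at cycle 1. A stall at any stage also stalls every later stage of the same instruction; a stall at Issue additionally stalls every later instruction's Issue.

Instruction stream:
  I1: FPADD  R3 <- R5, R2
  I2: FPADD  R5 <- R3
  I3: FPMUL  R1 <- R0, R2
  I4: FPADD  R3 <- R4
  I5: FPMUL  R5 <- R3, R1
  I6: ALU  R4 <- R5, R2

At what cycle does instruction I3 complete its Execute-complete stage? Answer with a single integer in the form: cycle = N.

[I1] 1/2/5/6
[I2] 7/8/11/12  (struct: FPADD busy until I1 writes@6)
[I3] 8/9/14/15
[I4] 13/14/17/18  (struct: FPADD busy until I2 writes@12)
[I5] 16/19/24/25  (struct: FPMUL busy until I3 writes@15; RAW R3: wait I4 write@18)
[I6] 17/26/27/28  (RAW R5: wait I5 write@25)

cycle = 14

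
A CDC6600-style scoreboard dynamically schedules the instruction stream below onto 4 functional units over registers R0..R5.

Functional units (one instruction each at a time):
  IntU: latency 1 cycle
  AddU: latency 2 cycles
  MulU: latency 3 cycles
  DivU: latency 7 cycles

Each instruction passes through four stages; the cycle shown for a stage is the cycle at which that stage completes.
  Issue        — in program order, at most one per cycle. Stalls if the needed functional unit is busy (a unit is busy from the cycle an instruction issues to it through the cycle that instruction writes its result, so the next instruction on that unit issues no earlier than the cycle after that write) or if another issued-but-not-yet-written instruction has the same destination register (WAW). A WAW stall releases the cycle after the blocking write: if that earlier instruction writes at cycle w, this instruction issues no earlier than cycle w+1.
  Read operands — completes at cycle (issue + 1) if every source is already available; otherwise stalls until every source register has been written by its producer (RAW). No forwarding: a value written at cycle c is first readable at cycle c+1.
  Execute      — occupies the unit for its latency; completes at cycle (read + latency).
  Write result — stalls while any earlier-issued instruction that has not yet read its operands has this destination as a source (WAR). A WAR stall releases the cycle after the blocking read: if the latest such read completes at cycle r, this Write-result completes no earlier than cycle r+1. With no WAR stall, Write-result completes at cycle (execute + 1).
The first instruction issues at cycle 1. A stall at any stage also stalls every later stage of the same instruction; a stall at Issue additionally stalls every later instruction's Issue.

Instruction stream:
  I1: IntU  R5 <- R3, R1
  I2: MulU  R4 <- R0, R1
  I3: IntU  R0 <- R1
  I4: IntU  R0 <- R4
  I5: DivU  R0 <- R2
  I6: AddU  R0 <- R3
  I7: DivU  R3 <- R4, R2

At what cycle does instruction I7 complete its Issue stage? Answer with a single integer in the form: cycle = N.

cycle = 24

t=1  issue I1 (IntU)
t=2  I1 read-ops | issue I2 (MulU)
t=3  I1 finished on IntU | I2 read-ops
t=4  I1→R5
t=5  issue I3 (IntU)
t=6  I2 finished on MulU | I3 read-ops
t=7  I2→R4 | I3 finished on IntU
t=8  I3→R0
t=9  issue I4 (IntU)
t=10  I4 read-ops
t=11  I4 finished on IntU
t=12  I4→R0
t=13  issue I5 (DivU)
t=14  I5 read-ops
t=21  I5 finished on DivU
t=22  I5→R0
t=23  issue I6 (AddU)
t=24  I6 read-ops | issue I7 (DivU)
t=25  I7 read-ops
t=26  I6 finished on AddU
t=27  I6→R0
t=32  I7 finished on DivU
t=33  I7→R3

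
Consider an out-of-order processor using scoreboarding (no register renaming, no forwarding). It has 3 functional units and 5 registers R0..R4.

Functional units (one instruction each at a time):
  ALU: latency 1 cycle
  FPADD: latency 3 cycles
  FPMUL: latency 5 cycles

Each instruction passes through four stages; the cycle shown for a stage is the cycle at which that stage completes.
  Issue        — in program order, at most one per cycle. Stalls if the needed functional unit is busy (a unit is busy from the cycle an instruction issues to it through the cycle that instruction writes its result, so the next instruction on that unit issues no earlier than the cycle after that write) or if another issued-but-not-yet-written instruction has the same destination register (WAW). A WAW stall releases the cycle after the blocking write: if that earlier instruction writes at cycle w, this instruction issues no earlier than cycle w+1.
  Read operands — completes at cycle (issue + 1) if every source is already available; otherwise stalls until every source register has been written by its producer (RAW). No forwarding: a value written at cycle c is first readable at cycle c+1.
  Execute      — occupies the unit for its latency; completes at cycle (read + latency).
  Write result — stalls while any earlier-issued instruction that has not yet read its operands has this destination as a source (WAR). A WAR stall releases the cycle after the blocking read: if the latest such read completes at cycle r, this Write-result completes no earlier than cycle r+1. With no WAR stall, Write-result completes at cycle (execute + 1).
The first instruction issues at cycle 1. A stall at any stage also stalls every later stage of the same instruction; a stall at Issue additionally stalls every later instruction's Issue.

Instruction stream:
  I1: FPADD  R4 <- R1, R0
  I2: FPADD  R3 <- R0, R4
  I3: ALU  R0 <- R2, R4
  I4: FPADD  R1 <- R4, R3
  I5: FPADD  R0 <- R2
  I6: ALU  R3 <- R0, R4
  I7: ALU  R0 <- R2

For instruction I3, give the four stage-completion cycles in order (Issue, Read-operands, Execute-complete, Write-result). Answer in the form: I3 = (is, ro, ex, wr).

[1] I1 issues→FPADD
[2] I1 reads
[5] I1 exec-done
[6] I1 writes R4
[7] I2 issues→FPADD
[8] I2 reads · I3 issues→ALU
[9] I3 reads
[10] I3 exec-done
[11] I2 exec-done · I3 writes R0
[12] I2 writes R3
[13] I4 issues→FPADD
[14] I4 reads
[17] I4 exec-done
[18] I4 writes R1
[19] I5 issues→FPADD
[20] I5 reads · I6 issues→ALU
[23] I5 exec-done
[24] I5 writes R0
[25] I6 reads
[26] I6 exec-done
[27] I6 writes R3
[28] I7 issues→ALU
[29] I7 reads
[30] I7 exec-done
[31] I7 writes R0

I3 = (8, 9, 10, 11)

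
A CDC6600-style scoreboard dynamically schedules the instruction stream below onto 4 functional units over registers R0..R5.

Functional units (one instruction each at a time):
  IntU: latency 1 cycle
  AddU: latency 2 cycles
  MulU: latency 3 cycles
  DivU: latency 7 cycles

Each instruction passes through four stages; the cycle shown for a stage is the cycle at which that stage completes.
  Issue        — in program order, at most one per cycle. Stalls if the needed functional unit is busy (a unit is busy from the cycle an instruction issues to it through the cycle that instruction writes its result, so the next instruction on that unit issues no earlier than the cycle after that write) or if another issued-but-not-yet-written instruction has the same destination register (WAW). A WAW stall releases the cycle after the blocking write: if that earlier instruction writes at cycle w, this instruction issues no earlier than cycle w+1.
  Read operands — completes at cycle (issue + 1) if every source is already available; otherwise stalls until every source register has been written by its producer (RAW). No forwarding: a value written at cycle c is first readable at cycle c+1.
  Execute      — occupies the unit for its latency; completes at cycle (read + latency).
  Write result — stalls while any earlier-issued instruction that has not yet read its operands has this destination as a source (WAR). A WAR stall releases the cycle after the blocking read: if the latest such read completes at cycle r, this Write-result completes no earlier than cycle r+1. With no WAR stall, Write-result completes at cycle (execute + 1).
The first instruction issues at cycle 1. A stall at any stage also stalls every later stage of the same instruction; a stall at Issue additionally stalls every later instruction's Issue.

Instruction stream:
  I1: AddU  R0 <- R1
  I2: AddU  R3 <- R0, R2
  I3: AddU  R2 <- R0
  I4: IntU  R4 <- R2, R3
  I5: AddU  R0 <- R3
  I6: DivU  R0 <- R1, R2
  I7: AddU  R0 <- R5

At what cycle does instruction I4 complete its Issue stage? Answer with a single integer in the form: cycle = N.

cycle = 12

cycle 1: issue I1 (AddU)
cycle 2: I1 read-ops
cycle 4: I1 finished on AddU
cycle 5: I1→R0
cycle 6: issue I2 (AddU)
cycle 7: I2 read-ops
cycle 9: I2 finished on AddU
cycle 10: I2→R3
cycle 11: issue I3 (AddU)
cycle 12: I3 read-ops, issue I4 (IntU)
cycle 14: I3 finished on AddU
cycle 15: I3→R2
cycle 16: I4 read-ops, issue I5 (AddU)
cycle 17: I4 finished on IntU, I5 read-ops
cycle 18: I4→R4
cycle 19: I5 finished on AddU
cycle 20: I5→R0
cycle 21: issue I6 (DivU)
cycle 22: I6 read-ops
cycle 29: I6 finished on DivU
cycle 30: I6→R0
cycle 31: issue I7 (AddU)
cycle 32: I7 read-ops
cycle 34: I7 finished on AddU
cycle 35: I7→R0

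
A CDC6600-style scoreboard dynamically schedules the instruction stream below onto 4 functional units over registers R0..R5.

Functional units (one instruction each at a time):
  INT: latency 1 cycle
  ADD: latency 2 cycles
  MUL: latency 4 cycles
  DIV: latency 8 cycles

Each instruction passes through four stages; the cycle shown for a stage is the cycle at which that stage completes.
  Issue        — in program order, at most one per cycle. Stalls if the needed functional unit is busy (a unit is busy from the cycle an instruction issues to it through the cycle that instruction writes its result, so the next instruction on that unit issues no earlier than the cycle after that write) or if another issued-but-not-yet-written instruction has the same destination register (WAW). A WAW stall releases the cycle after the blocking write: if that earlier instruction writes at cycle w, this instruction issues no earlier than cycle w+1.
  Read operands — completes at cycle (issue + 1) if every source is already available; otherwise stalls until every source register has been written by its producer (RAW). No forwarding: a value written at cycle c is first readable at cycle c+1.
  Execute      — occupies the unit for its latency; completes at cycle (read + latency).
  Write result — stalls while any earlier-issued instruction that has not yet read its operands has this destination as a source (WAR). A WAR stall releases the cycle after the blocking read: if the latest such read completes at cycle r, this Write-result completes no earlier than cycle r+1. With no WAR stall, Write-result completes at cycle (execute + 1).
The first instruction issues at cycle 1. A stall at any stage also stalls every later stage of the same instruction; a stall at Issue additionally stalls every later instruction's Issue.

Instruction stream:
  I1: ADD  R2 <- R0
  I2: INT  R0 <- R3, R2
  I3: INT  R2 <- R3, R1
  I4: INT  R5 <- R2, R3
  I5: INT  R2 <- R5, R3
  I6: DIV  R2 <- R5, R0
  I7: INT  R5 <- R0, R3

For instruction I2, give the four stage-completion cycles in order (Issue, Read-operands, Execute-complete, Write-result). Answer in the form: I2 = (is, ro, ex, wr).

[I1] 1/2/4/5
[I2] 2/6/7/8  (RAW R2: wait I1 write@5)
[I3] 9/10/11/12  (struct: INT busy until I2 writes@8)
[I4] 13/14/15/16  (struct: INT busy until I3 writes@12)
[I5] 17/18/19/20  (struct: INT busy until I4 writes@16)
[I6] 21/22/30/31  (WAW R2: wait I5 write@20)
[I7] 22/23/24/25

I2 = (2, 6, 7, 8)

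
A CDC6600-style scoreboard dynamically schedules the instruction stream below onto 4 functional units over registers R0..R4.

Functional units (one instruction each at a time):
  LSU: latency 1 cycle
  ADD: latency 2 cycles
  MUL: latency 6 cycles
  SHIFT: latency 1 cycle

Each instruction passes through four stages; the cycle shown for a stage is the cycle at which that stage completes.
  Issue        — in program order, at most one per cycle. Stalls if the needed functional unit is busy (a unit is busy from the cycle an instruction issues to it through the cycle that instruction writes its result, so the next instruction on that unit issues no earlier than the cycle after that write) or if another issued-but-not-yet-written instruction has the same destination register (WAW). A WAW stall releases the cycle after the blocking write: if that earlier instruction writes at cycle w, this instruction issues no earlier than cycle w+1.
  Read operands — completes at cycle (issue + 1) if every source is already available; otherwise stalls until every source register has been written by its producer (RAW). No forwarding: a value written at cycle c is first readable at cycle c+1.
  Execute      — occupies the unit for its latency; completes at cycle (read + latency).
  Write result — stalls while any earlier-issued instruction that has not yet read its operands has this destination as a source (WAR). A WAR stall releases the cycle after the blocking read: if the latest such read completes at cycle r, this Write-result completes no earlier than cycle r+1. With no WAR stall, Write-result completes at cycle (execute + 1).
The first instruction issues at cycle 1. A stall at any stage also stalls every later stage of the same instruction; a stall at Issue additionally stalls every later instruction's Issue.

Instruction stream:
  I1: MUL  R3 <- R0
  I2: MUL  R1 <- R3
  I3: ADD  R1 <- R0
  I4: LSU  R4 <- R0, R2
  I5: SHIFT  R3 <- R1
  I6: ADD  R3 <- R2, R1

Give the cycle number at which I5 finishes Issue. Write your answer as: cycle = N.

I1  is:1  ro:2  ex:8  wr:9
I2  is:10  ro:11  ex:17  wr:18  — struct: MUL busy until I1 writes@9
I3  is:19  ro:20  ex:22  wr:23  — WAW R1: wait I2 write@18
I4  is:20  ro:21  ex:22  wr:23
I5  is:21  ro:24  ex:25  wr:26  — RAW R1: wait I3 write@23
I6  is:27  ro:28  ex:30  wr:31  — WAW R3: wait I5 write@26

cycle = 21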